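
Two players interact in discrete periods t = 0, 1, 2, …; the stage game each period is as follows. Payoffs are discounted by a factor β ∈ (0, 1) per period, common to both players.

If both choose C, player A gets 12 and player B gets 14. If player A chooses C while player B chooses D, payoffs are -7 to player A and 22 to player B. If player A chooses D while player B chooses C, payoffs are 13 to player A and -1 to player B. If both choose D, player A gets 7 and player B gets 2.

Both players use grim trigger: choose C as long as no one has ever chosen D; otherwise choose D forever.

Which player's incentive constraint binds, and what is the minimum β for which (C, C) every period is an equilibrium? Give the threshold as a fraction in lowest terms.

player B; β ≥ 2/5

For player A: deviation gain 13−12 = 1, per-period punishment loss 12−7 = 5. IC gives β ≥ 1/6.
For player B: gain 8, loss 12 per period, so β ≥ 8/20 = 2/5.
The tighter constraint is player B's, so cooperation needs β ≥ 2/5.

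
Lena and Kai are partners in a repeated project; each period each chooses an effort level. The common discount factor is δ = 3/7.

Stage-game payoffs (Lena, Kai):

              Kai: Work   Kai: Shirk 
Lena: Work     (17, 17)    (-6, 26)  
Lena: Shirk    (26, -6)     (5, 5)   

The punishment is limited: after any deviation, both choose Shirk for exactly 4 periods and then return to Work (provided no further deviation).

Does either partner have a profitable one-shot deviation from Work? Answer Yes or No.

Yes

IC: δ+…+δ^4 ≥ (26−17)/(17−5) = 3/4.
At δ = 3/7: partial sum = 0.7247 < 0.7500. Cooperation not sustainable.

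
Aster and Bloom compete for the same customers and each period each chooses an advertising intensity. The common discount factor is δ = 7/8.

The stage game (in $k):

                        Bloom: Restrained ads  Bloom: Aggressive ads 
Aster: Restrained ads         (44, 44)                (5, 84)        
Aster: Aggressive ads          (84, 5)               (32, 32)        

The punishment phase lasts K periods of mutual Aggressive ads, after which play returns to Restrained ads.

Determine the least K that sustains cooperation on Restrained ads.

Need Σ_{k=1}^{K} δ^k ≥ (84−44)/(44−32) = 3.3333 at δ = 7/8.
At K = 4 the sum is 2.8967 < 3.3333; at K = 5 it is 3.4096 ≥ 3.3333.
So the minimum punishment length is K = 5.

5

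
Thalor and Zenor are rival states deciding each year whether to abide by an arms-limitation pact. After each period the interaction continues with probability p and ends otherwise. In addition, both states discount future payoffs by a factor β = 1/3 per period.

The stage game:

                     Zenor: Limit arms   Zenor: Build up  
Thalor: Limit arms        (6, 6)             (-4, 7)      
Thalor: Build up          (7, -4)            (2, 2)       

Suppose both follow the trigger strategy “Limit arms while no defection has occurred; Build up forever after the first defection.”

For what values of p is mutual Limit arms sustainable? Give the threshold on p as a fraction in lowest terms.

With continuation probability p and discount β, the effective per-period discount factor is βp.
Grim-trigger IC: βp ≥ (7−6)/(7−2) = 1/5.
So p ≥ (1/5)/(1/3) = 3/5.

3/5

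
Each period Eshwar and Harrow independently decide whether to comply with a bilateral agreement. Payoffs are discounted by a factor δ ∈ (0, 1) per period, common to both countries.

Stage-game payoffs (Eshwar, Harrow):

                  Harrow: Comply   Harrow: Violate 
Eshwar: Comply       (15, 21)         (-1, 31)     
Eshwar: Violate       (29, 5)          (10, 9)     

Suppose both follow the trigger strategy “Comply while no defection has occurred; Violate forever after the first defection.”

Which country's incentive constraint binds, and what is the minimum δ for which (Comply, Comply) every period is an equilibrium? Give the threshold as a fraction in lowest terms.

Eshwar; δ ≥ 14/19

Eshwar's threshold: (29−15)/(29−10) = 14/19.
Harrow's threshold: (31−21)/(31−9) = 5/11.
14/19 > 5/11, so Eshwar binds and δ* = 14/19.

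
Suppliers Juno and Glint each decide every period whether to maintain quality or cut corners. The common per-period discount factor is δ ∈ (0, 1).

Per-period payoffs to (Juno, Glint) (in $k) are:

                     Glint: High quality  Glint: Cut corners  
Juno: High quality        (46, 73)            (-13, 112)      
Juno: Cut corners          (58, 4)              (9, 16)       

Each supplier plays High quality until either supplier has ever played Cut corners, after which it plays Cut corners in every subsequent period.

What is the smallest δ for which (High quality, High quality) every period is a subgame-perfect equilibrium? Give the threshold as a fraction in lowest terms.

13/32

Juno's threshold: (58−46)/(58−9) = 12/49.
Glint's threshold: (112−73)/(112−16) = 13/32.
12/49 < 13/32, so Glint binds and δ* = 13/32.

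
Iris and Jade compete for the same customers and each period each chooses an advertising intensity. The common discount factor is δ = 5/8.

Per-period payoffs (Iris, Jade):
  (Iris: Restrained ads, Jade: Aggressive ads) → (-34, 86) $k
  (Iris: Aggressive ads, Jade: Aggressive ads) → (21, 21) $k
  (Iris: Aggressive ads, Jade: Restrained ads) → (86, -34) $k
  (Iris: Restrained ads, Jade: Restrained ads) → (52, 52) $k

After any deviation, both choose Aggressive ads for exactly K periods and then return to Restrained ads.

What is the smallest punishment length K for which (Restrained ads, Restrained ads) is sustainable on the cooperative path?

3

IC: δ(1−δ^K)/(1−δ) ≥ (86−52)/(52−21) = 34/31.
With δ = 5/8: need 1 − δ^K ≥ 34/31·(1−5/8)/(5/8), i.e. δ^K ≤ 0.3419.
Since (5/8)^2 = 0.3906 and (5/8)^3 = 0.2441, the smallest such K is 3.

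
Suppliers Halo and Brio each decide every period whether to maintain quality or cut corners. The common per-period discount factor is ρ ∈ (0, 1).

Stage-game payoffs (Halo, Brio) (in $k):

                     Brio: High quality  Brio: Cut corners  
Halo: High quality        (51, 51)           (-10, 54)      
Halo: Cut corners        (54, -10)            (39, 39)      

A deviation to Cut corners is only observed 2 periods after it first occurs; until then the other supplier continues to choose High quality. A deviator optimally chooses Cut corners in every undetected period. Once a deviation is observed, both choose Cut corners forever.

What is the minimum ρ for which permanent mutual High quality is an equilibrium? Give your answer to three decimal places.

0.447

A deviator earns 54 for 2 periods, then 39 forever; cooperating earns 51 forever. Multiplying the IC by (1−ρ):
51 ≥ 54(1−ρ^2) + 39ρ^2, so 15·ρ^2 ≥ 3 and ρ^2 ≥ 1/5.
ρ ≥ (1/5)^(1/2) ≈ 0.447.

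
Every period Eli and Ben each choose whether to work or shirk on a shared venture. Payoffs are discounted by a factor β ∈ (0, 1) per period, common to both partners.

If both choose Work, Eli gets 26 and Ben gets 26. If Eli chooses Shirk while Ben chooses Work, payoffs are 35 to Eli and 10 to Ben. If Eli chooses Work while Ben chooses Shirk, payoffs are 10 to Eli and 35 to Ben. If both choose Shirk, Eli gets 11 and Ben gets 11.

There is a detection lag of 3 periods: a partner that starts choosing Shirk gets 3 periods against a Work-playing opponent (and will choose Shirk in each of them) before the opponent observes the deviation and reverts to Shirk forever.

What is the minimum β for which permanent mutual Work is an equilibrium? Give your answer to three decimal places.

0.721

Deviating for the 3 undetected periods gains 35−26 = 9 per period over cooperation, then loses 26−11 = 15 per period forever once punishment starts.
Gain: 9(1 + β + … + β^2); loss: 15·β^3/(1−β).
No profitable deviation ⇔ 9(1−β^3) ≤ 15·β^3, i.e. β^3 ≥ 9/(9+15) = 3/8.
Hence β ≥ (3/8)^(1/3) ≈ 0.721.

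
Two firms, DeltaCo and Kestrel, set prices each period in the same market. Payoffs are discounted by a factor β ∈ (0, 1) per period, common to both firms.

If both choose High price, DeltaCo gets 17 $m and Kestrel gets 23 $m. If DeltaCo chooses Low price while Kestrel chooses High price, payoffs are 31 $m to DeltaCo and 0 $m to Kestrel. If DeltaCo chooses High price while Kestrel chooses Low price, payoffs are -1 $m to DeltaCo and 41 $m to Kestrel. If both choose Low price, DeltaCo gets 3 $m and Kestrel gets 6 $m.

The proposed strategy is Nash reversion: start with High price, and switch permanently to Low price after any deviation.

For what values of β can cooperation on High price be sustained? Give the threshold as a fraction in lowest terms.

18/35

DeltaCo: cooperation gives 17 each period; deviation gives 31 once then 3 forever.
  17/(1−β) ≥ 31 + 3β/(1−β) ⇒ β ≥ 14/28 = 1/2.
Kestrel: cooperation gives 23 each period; deviation gives 41 once then 6 forever.
  β ≥ 18/35.
Both must hold, so the binding constraint is Kestrel's: β ≥ 18/35.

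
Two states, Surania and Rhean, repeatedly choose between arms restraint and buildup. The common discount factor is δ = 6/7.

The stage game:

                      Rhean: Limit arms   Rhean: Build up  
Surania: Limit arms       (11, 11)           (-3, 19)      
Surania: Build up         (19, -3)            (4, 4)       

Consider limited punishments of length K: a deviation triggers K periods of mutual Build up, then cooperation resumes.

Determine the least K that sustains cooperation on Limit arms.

2

Need Σ_{k=1}^{K} δ^k ≥ (19−11)/(11−4) = 1.1429 at δ = 6/7.
At K = 1 the sum is 0.8571 < 1.1429; at K = 2 it is 1.5918 ≥ 1.1429.
So the minimum punishment length is K = 2.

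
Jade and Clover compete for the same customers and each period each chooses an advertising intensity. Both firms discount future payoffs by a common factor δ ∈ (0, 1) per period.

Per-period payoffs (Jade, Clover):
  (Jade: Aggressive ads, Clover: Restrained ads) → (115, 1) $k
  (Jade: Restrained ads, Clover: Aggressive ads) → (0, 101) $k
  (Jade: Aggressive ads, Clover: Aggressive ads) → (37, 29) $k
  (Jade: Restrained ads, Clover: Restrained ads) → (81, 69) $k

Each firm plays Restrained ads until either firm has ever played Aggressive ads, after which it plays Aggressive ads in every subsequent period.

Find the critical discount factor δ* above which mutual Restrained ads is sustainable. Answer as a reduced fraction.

4/9

Jade: cooperation gives 81 each period; deviation gives 115 once then 37 forever.
  81/(1−δ) ≥ 115 + 37δ/(1−δ) ⇒ δ ≥ 34/78 = 17/39.
Clover: cooperation gives 69 each period; deviation gives 101 once then 29 forever.
  δ ≥ 32/72 = 4/9.
Both must hold, so the binding constraint is Clover's: δ ≥ 4/9.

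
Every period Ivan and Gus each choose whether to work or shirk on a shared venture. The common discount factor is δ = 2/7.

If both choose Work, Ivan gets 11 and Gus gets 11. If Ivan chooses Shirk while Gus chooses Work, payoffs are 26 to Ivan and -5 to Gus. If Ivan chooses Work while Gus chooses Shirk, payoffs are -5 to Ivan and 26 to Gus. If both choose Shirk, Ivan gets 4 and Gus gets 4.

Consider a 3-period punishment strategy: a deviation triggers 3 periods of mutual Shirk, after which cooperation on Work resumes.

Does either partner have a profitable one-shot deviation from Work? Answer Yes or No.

Yes

IC: δ+…+δ^3 ≥ (26−11)/(11−4) = 15/7.
At δ = 2/7: partial sum = 0.3907 < 2.1429. Cooperation not sustainable.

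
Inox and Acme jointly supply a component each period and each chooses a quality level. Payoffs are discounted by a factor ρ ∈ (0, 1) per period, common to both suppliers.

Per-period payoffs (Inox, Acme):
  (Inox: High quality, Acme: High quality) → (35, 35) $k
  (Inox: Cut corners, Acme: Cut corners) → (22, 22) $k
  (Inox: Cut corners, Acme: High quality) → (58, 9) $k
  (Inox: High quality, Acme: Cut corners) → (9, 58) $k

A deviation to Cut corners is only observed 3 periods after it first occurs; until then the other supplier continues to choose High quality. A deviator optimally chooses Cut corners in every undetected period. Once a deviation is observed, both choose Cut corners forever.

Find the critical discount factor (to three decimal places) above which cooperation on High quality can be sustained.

0.861

Deviating for the 3 undetected periods gains 58−35 = 23 per period over cooperation, then loses 35−22 = 13 per period forever once punishment starts.
Gain: 23(1 + ρ + … + ρ^2); loss: 13·ρ^3/(1−ρ).
No profitable deviation ⇔ 23(1−ρ^3) ≤ 13·ρ^3, i.e. ρ^3 ≥ 23/(23+13) = 23/36.
Hence ρ ≥ (23/36)^(1/3) ≈ 0.861.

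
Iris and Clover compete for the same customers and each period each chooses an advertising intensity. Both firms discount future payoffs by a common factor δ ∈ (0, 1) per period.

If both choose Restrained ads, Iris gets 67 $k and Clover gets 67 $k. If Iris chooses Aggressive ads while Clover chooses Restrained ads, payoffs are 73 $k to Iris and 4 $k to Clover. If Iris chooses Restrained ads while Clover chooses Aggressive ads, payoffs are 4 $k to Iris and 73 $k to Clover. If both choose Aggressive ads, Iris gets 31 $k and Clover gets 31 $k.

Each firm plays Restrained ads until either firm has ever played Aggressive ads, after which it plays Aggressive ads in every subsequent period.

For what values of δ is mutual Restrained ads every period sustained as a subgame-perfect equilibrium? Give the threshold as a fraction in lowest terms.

One-period gain from deviating is 73 − 67 = 6. The loss is 67 − 31 = 36 in every subsequent period, with present value 36·δ/(1−δ).
Deviation is unprofitable when 36·δ/(1−δ) ≥ 6, i.e. δ/(1−δ) ≥ 1/6.
Equivalently δ ≥ 6/(6+36) = 1/7.

1/7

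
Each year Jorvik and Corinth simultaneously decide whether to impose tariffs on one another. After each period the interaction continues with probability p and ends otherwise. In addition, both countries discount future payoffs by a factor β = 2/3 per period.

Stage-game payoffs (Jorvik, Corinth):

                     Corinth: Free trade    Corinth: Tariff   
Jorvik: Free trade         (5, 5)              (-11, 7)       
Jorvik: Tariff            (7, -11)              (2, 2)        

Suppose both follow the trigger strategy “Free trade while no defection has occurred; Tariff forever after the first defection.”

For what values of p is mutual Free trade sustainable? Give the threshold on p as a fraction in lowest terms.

Expected continuation weight on next period's payoff is β·p = 2/3·p, which plays the role of the discount factor.
Cooperation requires 2/3·p ≥ (7−5)/(7−2) = 2/5, hence p ≥ 3/5.

3/5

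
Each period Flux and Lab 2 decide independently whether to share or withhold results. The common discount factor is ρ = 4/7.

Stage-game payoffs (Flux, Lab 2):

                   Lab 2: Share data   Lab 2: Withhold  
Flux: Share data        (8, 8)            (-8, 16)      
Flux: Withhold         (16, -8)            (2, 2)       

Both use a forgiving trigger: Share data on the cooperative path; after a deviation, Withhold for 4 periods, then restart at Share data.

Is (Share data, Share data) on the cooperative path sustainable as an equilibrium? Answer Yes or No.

A one-shot deviation gives 16 now, then 2 for 4 periods, then back to 8.
Gain from deviating: (16−8) today; loss: (8−2) in each of the next 4 periods.
No-deviation condition: (8−2)(ρ+…+ρ^4) ≥ 16−8, i.e. ρ+…+ρ^4 ≥ 4/3.
At ρ = 4/7: ρ+…+ρ^4 = 1.1912 < 1.3333.
So cooperation is not sustainable.

No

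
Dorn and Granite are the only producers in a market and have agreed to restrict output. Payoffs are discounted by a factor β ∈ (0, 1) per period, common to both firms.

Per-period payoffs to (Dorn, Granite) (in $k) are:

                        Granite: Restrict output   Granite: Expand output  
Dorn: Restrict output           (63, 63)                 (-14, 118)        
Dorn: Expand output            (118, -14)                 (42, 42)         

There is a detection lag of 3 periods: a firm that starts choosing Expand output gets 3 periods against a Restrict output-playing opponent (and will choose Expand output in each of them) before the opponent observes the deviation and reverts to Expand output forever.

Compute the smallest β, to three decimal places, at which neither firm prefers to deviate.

0.898

A deviator earns 118 for 3 periods, then 42 forever; cooperating earns 63 forever. Multiplying the IC by (1−β):
63 ≥ 118(1−β^3) + 42β^3, so 76·β^3 ≥ 55 and β^3 ≥ 55/76.
β ≥ (55/76)^(1/3) ≈ 0.898.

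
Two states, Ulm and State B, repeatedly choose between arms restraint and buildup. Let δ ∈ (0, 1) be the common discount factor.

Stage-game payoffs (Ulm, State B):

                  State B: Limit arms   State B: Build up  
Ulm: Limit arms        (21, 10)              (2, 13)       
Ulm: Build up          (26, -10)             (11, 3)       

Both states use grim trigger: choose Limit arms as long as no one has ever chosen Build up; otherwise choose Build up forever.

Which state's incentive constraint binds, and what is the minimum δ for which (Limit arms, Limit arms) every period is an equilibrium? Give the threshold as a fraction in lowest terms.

For Ulm: deviation gain 26−21 = 5, per-period punishment loss 21−11 = 10. IC gives δ ≥ 5/15 = 1/3.
For State B: gain 3, loss 7 per period, so δ ≥ 3/10.
The tighter constraint is Ulm's, so cooperation needs δ ≥ 1/3.

Ulm; δ ≥ 1/3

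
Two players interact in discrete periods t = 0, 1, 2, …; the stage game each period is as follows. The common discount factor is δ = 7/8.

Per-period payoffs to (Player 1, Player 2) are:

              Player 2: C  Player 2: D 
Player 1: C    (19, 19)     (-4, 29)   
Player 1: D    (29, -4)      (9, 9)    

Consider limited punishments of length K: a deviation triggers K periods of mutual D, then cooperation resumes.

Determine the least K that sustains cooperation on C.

No profitable deviation requires (19−9)(δ+…+δ^K) ≥ 29−19, i.e. δ+…+δ^K ≥ 1 ≈ 1.0000.
With δ = 7/8, the partial sums are K=1: 0.8750, K=2: 1.6406.
K = 2 is the first length at which the sum reaches 1.0000.

2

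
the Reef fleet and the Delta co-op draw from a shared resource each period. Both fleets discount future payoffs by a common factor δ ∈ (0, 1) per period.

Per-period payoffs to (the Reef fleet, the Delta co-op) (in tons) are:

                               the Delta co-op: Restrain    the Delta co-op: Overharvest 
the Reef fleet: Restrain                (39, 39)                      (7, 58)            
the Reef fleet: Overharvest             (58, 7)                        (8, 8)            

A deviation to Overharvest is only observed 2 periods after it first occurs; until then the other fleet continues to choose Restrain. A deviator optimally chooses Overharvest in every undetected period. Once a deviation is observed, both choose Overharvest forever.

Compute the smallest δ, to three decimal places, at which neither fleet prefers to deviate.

A deviator earns 58 for 2 periods, then 8 forever; cooperating earns 39 forever. Multiplying the IC by (1−δ):
39 ≥ 58(1−δ^2) + 8δ^2, so 50·δ^2 ≥ 19 and δ^2 ≥ 19/50.
δ ≥ (19/50)^(1/2) ≈ 0.616.

0.616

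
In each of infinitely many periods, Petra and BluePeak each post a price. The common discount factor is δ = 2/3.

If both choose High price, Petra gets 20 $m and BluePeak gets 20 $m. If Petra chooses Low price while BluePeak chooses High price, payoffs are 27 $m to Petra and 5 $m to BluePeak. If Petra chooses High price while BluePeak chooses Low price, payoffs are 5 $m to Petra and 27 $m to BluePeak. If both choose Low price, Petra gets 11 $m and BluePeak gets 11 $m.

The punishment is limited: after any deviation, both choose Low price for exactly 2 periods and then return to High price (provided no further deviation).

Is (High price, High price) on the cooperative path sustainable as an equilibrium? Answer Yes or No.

IC: δ+…+δ^2 ≥ (27−20)/(20−11) = 7/9.
At δ = 2/3: partial sum = 1.1111 ≥ 0.7778. Cooperation sustainable.

Yes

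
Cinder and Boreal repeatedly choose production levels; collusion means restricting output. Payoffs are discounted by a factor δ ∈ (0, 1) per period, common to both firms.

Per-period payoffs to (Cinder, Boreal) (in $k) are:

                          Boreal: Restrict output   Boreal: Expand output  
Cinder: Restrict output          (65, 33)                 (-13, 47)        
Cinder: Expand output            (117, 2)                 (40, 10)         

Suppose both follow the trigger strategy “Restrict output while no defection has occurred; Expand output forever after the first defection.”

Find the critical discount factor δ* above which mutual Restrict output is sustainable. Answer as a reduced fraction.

Cinder's threshold: (117−65)/(117−40) = 52/77.
Boreal's threshold: (47−33)/(47−10) = 14/37.
52/77 > 14/37, so Cinder binds and δ* = 52/77.

52/77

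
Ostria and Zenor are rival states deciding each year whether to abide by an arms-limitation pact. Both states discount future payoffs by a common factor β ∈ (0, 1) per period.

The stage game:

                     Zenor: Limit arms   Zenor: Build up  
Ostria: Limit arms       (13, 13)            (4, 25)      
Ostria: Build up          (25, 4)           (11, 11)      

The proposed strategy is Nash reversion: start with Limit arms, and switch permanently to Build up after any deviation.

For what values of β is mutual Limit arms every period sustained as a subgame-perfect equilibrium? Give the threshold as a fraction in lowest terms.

One-period gain from deviating is 25 − 13 = 12. The loss is 13 − 11 = 2 in every subsequent period, with present value 2·β/(1−β).
Deviation is unprofitable when 2·β/(1−β) ≥ 12, i.e. β/(1−β) ≥ 6.
Equivalently β ≥ 12/(12+2) = 6/7.

6/7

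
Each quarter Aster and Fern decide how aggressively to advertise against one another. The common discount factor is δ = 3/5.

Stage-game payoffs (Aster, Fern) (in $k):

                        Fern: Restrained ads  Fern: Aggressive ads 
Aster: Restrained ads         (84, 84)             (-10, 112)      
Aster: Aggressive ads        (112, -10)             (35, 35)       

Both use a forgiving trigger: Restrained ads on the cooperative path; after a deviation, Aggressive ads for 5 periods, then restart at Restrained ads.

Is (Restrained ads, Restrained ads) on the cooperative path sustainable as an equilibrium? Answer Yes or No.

Yes

Comparing payoff streams over the 6 periods until play realigns: cooperate → 84(1+δ+…+δ^5); deviate → 112 + 35(δ+…+δ^5).
Cooperation is sustained iff (84−35)(δ+…+δ^5) ≥ 112−84.
δ+…+δ^5 = 3/5·(1−(3/5)^5)/(1−3/5) = 1.3834, and (112−84)/(84−35) = 0.5714.
1.3834 ≥ 0.5714, so cooperation is sustainable.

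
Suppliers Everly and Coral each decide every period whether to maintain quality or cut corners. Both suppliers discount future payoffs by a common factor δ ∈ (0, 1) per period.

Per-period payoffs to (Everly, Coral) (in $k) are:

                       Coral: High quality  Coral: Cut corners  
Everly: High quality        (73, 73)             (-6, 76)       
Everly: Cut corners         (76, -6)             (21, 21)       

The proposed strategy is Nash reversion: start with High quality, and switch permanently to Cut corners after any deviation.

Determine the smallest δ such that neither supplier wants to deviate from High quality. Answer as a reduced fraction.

3/55

Under grim trigger the critical discount factor is (T−C)/(T−P) with T = 76, C = 73, P = 21.
δ* = (76−73)/(76−21) = 3/55.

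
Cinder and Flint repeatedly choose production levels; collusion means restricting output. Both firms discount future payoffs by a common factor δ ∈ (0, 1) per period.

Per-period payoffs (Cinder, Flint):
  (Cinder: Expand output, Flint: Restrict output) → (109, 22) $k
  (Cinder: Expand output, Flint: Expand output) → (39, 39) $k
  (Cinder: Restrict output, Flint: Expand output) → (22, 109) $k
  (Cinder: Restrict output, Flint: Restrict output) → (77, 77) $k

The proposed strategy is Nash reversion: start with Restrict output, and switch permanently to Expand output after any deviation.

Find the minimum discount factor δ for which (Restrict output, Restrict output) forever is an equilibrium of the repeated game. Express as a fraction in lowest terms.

Cooperation forever yields 77 each period: 77/(1−δ).
Deviating yields 109 once, then 39 forever: 109 + 39δ/(1−δ).
No profitable deviation requires 77/(1−δ) ≥ 109 + 39δ/(1−δ).
Multiplying by (1−δ): 77 ≥ 109(1−δ) + 39δ = 109 − 70δ.
So 70δ ≥ 32, i.e. δ ≥ 32/70 = 16/35.

16/35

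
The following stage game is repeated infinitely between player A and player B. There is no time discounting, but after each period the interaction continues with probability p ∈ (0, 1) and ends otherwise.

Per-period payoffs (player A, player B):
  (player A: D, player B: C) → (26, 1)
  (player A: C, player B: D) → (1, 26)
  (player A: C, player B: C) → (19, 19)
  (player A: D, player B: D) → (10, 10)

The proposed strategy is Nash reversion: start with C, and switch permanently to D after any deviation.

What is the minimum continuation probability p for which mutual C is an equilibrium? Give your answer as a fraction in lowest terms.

Expected cooperation value is 19 + p·19 + p²·19 + … = 19/(1−p); deviation gives 26 + p·10/(1−p).
19 ≥ 26(1−p) + 10p ⇒ 16p ≥ 7 ⇒ p ≥ 7/16.

7/16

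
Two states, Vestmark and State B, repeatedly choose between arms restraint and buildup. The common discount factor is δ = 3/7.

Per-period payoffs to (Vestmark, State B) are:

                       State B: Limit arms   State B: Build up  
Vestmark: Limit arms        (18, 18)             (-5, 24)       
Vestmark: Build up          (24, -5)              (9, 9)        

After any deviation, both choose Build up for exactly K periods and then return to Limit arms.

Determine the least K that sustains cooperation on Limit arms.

3

Need Σ_{k=1}^{K} δ^k ≥ (24−18)/(18−9) = 0.6667 at δ = 3/7.
At K = 2 the sum is 0.6122 < 0.6667; at K = 3 it is 0.6910 ≥ 0.6667.
So the minimum punishment length is K = 3.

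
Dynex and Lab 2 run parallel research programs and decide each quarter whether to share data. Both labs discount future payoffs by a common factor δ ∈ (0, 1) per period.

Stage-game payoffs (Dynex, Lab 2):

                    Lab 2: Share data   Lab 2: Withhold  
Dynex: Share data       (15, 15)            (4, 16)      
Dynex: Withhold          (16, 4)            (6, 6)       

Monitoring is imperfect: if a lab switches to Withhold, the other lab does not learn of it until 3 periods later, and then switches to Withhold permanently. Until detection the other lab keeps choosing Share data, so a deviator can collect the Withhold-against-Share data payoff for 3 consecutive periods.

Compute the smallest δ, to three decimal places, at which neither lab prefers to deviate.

0.464

A deviator earns 16 for 3 periods, then 6 forever; cooperating earns 15 forever. Multiplying the IC by (1−δ):
15 ≥ 16(1−δ^3) + 6δ^3, so 10·δ^3 ≥ 1 and δ^3 ≥ 1/10.
δ ≥ (1/10)^(1/3) ≈ 0.464.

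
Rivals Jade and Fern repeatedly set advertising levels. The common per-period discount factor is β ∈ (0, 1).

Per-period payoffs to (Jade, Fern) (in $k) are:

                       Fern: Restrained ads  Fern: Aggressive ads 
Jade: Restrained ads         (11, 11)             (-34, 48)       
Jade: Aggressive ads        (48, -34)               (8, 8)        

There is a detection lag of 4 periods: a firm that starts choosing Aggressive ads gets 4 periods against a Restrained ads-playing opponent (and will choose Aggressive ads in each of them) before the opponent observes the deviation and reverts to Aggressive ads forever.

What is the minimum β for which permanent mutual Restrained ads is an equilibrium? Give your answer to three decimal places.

The best deviation is to choose Aggressive ads for all 4 undetected periods, earning 48 each, then 8 forever once detected.
Deviation value: 48(1−β^4)/(1−β) + 8β^4/(1−β); cooperation value: 11/(1−β).
IC: 11 ≥ 48(1−β^4) + 8β^4 = 48 − 40β^4.
So β^4 ≥ 37/40, giving β ≥ (37/40)^(1/4) ≈ 0.981.

0.981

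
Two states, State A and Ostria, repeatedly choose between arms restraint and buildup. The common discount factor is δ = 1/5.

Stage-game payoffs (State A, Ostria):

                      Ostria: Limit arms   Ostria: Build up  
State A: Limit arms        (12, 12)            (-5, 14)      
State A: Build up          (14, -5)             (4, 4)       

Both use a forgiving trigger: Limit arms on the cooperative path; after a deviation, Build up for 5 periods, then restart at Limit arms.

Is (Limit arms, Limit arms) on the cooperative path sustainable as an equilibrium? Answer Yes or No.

A one-shot deviation gives 14 now, then 4 for 5 periods, then back to 12.
Gain from deviating: (14−12) today; loss: (12−4) in each of the next 5 periods.
No-deviation condition: (12−4)(δ+…+δ^5) ≥ 14−12, i.e. δ+…+δ^5 ≥ 1/4.
At δ = 1/5: δ+…+δ^5 = 0.2499 < 0.2500.
So cooperation is not sustainable.

No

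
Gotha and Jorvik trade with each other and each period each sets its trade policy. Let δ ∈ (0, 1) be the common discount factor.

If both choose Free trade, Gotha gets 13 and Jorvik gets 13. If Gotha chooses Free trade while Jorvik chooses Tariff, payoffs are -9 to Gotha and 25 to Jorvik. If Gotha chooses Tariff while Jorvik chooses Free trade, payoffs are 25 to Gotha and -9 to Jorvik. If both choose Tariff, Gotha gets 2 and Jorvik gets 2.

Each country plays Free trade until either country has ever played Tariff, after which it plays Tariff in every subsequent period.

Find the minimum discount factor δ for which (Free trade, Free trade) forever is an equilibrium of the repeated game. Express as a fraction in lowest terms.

13/(1−δ) ≥ 25 + 2δ/(1−δ)
13 ≥ 25 − 23δ
δ ≥ 12/23.

12/23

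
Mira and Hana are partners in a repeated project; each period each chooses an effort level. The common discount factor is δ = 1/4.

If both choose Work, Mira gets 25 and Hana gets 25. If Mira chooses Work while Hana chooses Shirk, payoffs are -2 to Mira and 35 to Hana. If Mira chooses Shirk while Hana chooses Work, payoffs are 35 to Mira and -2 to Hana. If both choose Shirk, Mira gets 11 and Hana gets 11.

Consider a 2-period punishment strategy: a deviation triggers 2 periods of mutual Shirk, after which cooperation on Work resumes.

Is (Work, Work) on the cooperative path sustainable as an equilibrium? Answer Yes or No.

A one-shot deviation gives 35 now, then 11 for 2 periods, then back to 25.
Gain from deviating: (35−25) today; loss: (25−11) in each of the next 2 periods.
No-deviation condition: (25−11)(δ+…+δ^2) ≥ 35−25, i.e. δ+…+δ^2 ≥ 5/7.
At δ = 1/4: δ+…+δ^2 = 0.3125 < 0.7143.
So cooperation is not sustainable.

No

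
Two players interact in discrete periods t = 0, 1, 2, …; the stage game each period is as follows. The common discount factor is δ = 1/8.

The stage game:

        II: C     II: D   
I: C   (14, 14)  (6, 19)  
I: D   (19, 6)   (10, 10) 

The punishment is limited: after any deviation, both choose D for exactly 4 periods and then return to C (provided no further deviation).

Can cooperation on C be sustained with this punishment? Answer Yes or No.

No

A one-shot deviation gives 19 now, then 10 for 4 periods, then back to 14.
Gain from deviating: (19−14) today; loss: (14−10) in each of the next 4 periods.
No-deviation condition: (14−10)(δ+…+δ^4) ≥ 19−14, i.e. δ+…+δ^4 ≥ 5/4.
At δ = 1/8: δ+…+δ^4 = 0.1428 < 1.2500.
So cooperation is not sustainable.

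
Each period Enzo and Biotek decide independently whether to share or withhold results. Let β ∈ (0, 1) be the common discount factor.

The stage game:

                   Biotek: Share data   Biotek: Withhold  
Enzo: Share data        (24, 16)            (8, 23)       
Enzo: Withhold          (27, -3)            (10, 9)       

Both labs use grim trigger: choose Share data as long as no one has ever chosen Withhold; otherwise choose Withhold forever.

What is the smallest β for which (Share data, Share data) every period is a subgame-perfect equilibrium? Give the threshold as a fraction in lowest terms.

For Enzo: deviation gain 27−24 = 3, per-period punishment loss 24−10 = 14. IC gives β ≥ 3/17.
For Biotek: gain 7, loss 7 per period, so β ≥ 7/14 = 1/2.
The tighter constraint is Biotek's, so cooperation needs β ≥ 1/2.

1/2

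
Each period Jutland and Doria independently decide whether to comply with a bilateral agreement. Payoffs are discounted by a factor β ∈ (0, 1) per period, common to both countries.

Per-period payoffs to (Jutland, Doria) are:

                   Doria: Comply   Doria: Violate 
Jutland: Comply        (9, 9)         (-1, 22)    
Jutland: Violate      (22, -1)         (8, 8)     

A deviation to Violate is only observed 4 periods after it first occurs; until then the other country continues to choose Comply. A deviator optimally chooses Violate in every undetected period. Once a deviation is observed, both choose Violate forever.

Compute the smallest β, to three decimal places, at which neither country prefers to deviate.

The best deviation is to choose Violate for all 4 undetected periods, earning 22 each, then 8 forever once detected.
Deviation value: 22(1−β^4)/(1−β) + 8β^4/(1−β); cooperation value: 9/(1−β).
IC: 9 ≥ 22(1−β^4) + 8β^4 = 22 − 14β^4.
So β^4 ≥ 13/14, giving β ≥ (13/14)^(1/4) ≈ 0.982.

0.982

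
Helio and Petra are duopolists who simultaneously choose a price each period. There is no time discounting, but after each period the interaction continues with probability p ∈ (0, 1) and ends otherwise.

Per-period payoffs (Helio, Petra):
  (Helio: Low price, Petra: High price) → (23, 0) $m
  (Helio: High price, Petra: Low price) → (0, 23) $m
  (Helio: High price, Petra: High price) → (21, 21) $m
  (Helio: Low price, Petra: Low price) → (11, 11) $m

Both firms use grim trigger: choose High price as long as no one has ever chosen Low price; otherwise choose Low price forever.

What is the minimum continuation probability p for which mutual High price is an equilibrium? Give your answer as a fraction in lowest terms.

With no time discounting, the continuation probability p plays the role of the discount factor.
Grim-trigger IC: 21/(1−p) ≥ 23 + 11p/(1−p) ⇒ p ≥ (23−21)/(23−11) = 1/6.

1/6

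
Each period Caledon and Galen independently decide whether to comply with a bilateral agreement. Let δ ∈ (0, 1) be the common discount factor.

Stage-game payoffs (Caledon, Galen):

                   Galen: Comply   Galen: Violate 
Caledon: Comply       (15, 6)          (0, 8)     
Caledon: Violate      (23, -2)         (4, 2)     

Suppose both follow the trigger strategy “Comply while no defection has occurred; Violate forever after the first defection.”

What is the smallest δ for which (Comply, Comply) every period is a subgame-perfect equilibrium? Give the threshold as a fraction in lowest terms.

8/19

For Caledon: deviation gain 23−15 = 8, per-period punishment loss 15−4 = 11. IC gives δ ≥ 8/19.
For Galen: gain 2, loss 4 per period, so δ ≥ 2/6 = 1/3.
The tighter constraint is Caledon's, so cooperation needs δ ≥ 8/19.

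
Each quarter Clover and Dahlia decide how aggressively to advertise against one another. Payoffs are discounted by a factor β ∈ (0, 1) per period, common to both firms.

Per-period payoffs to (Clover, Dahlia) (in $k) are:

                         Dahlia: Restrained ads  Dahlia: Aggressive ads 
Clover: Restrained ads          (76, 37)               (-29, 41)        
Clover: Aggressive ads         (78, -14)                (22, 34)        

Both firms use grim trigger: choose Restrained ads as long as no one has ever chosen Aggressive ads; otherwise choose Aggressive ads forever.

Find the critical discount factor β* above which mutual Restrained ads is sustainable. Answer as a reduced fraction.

For Clover: deviation gain 78−76 = 2, per-period punishment loss 76−22 = 54. IC gives β ≥ 2/56 = 1/28.
For Dahlia: gain 4, loss 3 per period, so β ≥ 4/7.
The tighter constraint is Dahlia's, so cooperation needs β ≥ 4/7.

4/7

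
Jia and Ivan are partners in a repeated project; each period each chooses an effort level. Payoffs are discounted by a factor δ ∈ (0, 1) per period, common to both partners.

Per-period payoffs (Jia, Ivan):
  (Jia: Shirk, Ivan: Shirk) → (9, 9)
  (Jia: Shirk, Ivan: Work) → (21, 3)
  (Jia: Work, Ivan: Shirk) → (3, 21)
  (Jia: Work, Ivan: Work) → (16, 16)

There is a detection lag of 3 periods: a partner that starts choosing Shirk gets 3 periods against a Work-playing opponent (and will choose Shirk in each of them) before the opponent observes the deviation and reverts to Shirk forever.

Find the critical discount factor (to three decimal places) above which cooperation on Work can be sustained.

The best deviation is to choose Shirk for all 3 undetected periods, earning 21 each, then 9 forever once detected.
Deviation value: 21(1−δ^3)/(1−δ) + 9δ^3/(1−δ); cooperation value: 16/(1−δ).
IC: 16 ≥ 21(1−δ^3) + 9δ^3 = 21 − 12δ^3.
So δ^3 ≥ 5/12, giving δ ≥ (5/12)^(1/3) ≈ 0.747.

0.747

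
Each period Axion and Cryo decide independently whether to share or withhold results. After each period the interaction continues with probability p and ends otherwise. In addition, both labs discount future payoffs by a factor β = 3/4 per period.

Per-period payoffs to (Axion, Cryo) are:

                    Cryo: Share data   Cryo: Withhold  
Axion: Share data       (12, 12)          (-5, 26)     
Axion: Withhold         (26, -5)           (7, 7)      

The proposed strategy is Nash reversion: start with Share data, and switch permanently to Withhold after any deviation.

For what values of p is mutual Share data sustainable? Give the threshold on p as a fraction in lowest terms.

56/57

With continuation probability p and discount β, the effective per-period discount factor is βp.
Grim-trigger IC: βp ≥ (26−12)/(26−7) = 14/19.
So p ≥ (14/19)/(3/4) = 56/57.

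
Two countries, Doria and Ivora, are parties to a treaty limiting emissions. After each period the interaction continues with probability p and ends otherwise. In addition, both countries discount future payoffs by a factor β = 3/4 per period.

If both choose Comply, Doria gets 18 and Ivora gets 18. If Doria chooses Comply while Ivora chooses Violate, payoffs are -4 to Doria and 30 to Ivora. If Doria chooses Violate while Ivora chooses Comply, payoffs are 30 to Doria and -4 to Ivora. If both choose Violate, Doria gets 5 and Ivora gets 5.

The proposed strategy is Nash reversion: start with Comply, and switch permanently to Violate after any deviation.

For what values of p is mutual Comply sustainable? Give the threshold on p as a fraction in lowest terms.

Expected continuation weight on next period's payoff is β·p = 3/4·p, which plays the role of the discount factor.
Cooperation requires 3/4·p ≥ (30−18)/(30−5) = 12/25, hence p ≥ 16/25.

16/25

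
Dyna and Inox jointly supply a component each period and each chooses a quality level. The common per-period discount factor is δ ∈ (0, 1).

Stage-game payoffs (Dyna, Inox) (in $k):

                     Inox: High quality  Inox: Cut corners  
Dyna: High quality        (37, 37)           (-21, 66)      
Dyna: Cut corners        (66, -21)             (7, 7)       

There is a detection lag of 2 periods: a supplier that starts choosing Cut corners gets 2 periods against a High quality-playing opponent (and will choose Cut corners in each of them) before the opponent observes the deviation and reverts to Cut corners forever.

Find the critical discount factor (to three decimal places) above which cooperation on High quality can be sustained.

A deviator earns 66 for 2 periods, then 7 forever; cooperating earns 37 forever. Multiplying the IC by (1−δ):
37 ≥ 66(1−δ^2) + 7δ^2, so 59·δ^2 ≥ 29 and δ^2 ≥ 29/59.
δ ≥ (29/59)^(1/2) ≈ 0.701.

0.701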